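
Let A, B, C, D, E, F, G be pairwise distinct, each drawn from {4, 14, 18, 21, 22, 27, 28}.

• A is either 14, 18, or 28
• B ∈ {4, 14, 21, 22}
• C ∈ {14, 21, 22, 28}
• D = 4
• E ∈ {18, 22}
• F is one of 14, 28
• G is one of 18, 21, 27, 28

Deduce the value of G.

D must be 4 (only option left). So B can't be 4.
The 6 still-open variables draw from only 6 values {14, 18, 21, 22, 27, 28}, so each is used; only G can be 27, hence G = 27.

27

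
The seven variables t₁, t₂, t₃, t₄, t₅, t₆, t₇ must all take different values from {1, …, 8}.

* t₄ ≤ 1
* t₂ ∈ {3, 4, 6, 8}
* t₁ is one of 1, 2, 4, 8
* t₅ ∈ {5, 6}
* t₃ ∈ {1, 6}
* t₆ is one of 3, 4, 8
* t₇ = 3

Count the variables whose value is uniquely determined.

t₄ has just one choice, so t₄ = 1. Eliminate 1 elsewhere: t₁, t₃.
t₇ has just one choice, so t₇ = 3. Remove 3 from t₂, t₆.
That leaves t₃ = 6. Remove 6 from t₂, t₅.
That leaves t₅ = 5.
The 3 still-open variables draw from only 3 values {2, 4, 8}, so each is used; only t₁ can be 2, hence t₁ = 2.
Determined: t₁=2, t₃=6, t₄=1, t₅=5, t₇=3. The other variables each still have more than one consistent value. That makes 5.

5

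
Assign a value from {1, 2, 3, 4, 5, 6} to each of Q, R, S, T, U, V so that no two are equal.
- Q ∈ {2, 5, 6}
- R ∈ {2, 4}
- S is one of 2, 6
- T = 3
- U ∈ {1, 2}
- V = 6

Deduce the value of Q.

T has just one choice, so T = 3.
V's domain is down to {6}, so V = 6. So Q, S can't be 6.
S has just one choice, so S = 2. Remove 2 from Q, R, U.
So Q = 5.

5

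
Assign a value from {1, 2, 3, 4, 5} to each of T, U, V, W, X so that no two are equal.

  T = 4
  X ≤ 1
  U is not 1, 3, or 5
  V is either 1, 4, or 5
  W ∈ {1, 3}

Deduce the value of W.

3

T's domain is down to {4}, so T = 4. Eliminate 4 elsewhere: U, V.
U's domain is down to {2}, so U = 2.
X must be 1 (only option left). Eliminate 1 elsewhere: V, W.
So W = 3.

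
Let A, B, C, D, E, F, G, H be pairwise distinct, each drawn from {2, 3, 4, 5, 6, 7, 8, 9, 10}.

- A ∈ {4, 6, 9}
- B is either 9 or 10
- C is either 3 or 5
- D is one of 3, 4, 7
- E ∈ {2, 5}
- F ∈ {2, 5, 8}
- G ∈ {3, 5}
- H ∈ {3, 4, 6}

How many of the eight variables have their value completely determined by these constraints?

C and G between them cover only {3, 5} — a naked pair. Remove those values from D, E, F, H.
That leaves E = 2. So F can't be 2.
F must be 8 (only option left).
Determined: E=2, F=8. The other variables each still have more than one consistent value. That makes 2.

2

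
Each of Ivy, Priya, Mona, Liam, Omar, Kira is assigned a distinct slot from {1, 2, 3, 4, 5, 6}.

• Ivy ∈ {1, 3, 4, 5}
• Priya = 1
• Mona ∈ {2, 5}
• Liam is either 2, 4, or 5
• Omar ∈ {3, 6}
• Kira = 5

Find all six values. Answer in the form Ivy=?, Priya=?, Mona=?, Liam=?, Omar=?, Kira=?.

Priya's domain is down to {1}, so Priya = 1. Eliminate 1 elsewhere: Ivy.
Kira has just one choice, so Kira = 5. Strike 5 from Ivy, Mona, Liam.
Mona's domain is down to {2}, so Mona = 2. So Liam can't be 2.
Liam has just one choice, so Liam = 4. So Ivy can't be 4.
Ivy must be 3 (only option left). Eliminate 3 elsewhere: Omar.
Omar must be 6 (only option left).

Ivy=3, Priya=1, Mona=2, Liam=4, Omar=6, Kira=5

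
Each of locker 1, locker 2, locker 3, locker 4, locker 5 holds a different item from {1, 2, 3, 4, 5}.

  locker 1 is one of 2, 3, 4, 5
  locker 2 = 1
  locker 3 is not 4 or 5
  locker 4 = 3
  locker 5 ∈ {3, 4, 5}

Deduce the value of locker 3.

locker 2 must be 1 (only option left). Strike 1 from locker 3.
locker 4's domain is down to {3}, so locker 4 = 3. Eliminate 3 elsewhere: locker 1, locker 3, locker 5.
So locker 3 = 2.

2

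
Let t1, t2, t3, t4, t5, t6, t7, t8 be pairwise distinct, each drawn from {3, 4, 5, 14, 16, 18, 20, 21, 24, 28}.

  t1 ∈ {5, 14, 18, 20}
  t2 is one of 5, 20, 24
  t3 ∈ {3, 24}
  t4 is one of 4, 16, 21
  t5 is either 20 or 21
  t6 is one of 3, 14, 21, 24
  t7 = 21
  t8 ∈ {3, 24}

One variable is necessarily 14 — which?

t7 has just one choice, so t7 = 21. Strike 21 from t4, t5, t6.
t5's domain is down to {20}, so t5 = 20. So t1, t2 can't be 20.
t3 and t8 between them cover only {3, 24} — a naked pair. Remove those values from t2, t6.
So 14 goes to t6.

t6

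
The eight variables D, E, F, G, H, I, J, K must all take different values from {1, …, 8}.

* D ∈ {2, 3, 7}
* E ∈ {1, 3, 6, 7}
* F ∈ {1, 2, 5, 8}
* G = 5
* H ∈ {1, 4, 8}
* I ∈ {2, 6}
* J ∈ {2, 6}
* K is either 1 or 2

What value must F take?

8

G has just one choice, so G = 5. Remove 5 from F.
The 7 still-open variables draw from only 7 values {1, 2, 3, 4, 6, 7, 8}, so each is used; only H can be 4, hence H = 4.
Among the 6 still-open variables, 8 fits only F (and all 6 values in {1, 2, 3, 6, 7, 8} must be used), so F = 8.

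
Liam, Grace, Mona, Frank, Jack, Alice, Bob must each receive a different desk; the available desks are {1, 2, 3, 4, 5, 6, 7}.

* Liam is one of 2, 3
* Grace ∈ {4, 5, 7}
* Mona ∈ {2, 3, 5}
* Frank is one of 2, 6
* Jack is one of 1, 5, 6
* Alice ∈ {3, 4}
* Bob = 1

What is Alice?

4

Bob must be 1 (only option left). Eliminate 1 elsewhere: Jack.
Among the 6 still-open variables, 7 fits only Grace (and all 6 values in {2, 3, 4, 5, 6, 7} must be used), so Grace = 7.
The 5 still-open variables draw from only 5 values {2, 3, 4, 5, 6}, so each is used; only Alice can be 4, hence Alice = 4.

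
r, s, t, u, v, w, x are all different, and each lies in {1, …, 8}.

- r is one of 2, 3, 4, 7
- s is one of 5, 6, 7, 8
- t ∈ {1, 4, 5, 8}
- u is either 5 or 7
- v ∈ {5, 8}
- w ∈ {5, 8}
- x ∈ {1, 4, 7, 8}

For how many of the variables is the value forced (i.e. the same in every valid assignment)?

2

v and w between them cover only {5, 8} — a naked pair. Remove those values from s, t, u, x.
u must be 7 (only option left). Strike 7 from r, s, x.
s has just one choice, so s = 6.
t and x between them cover only {1, 4} — a naked pair. Remove those values from r.
Determined: s=6, u=7. The other variables each still have more than one consistent value. That makes 2.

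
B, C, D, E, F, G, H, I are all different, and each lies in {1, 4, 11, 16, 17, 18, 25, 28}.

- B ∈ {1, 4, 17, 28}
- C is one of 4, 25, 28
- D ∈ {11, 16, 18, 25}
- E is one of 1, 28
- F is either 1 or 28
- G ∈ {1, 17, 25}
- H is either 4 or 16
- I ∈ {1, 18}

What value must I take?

The 8 variables draw from only 8 values {1, 4, 11, 16, 17, 18, 25, 28}, so each is used; only D can be 11, hence D = 11.
The 7 still-open variables together cover exactly {1, 4, 16, 17, 18, 25, 28} — 7 values for 7 variables — and 16 appears only in H's list, so H = 16.
Among the 6 still-open variables, 18 fits only I (and all 6 values in {1, 4, 17, 18, 25, 28} must be used), so I = 18.

18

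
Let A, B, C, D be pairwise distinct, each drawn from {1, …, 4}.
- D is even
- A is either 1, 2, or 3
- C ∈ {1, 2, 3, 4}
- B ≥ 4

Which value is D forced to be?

B must be 4 (only option left). Strike 4 from C, D.
So D = 2.

2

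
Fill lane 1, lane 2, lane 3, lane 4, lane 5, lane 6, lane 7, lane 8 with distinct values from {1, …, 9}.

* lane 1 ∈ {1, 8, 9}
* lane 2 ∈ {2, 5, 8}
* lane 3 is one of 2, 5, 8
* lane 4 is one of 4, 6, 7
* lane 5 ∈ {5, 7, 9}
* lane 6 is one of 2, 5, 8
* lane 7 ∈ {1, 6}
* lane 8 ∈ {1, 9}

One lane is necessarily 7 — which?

Among the 8 variables, 4 fits only lane 4 (and all 8 values in {1, 2, 4, 5, 6, 7, 8, 9} must be used), so lane 4 = 4.
Among the 7 still-open variables, 6 fits only lane 7 (and all 7 values in {1, 2, 5, 6, 7, 8, 9} must be used), so lane 7 = 6.
The 6 still-open variables draw from only 6 values {1, 2, 5, 7, 8, 9}, so each is used; only lane 5 can be 7, hence lane 5 = 7.

lane 5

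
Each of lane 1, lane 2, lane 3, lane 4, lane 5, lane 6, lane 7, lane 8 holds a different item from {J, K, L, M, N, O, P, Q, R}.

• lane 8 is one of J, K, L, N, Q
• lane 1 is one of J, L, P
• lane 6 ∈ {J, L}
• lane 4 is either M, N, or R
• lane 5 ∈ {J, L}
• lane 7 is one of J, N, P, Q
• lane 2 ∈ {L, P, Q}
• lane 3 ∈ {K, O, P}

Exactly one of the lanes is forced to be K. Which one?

lane 5 and lane 6 between them cover only {J, L} — a naked pair. Remove those values from lane 1, lane 2, lane 7, lane 8.
That leaves lane 1 = P. Strike P from lane 2, lane 3, lane 7.
lane 2 has just one choice, so lane 2 = Q. Eliminate Q elsewhere: lane 7, lane 8.
lane 7's domain is down to {N}, so lane 7 = N. Strike N from lane 4, lane 8.
So K goes to lane 8.

lane 8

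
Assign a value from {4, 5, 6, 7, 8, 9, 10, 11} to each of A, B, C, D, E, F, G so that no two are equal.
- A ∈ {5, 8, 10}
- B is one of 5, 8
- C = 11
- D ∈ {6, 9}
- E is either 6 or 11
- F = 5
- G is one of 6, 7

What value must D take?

9

C's domain is down to {11}, so C = 11. Eliminate 11 elsewhere: E.
E has just one choice, so E = 6. Remove 6 from D, G.
So D = 9.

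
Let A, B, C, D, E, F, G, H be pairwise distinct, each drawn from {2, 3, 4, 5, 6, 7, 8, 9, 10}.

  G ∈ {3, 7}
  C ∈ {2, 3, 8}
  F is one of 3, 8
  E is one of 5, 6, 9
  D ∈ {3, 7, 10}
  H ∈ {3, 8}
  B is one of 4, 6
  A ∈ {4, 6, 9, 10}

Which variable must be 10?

The 2 variables F and H are confined to {3, 8}, which locks those values in; drop them from C, D, G.
That leaves C = 2.
G must be 7 (only option left). Strike 7 from D.
So 10 goes to D.

D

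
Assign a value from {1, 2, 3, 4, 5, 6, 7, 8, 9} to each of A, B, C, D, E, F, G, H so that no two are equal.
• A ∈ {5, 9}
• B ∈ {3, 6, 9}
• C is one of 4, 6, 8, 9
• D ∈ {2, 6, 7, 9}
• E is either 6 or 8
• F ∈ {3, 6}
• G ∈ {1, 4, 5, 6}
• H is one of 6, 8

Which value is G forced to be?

E and H share exactly the 2 values {6, 8}; by pigeonhole those values go to them, so strike 6, 8 from B, C, D, F, G.
F has just one choice, so F = 3. Remove 3 from B.
That leaves B = 9. Remove 9 from A, C, D.
That leaves C = 4. Strike 4 from G.
That leaves A = 5. Eliminate 5 elsewhere: G.
So G = 1.

1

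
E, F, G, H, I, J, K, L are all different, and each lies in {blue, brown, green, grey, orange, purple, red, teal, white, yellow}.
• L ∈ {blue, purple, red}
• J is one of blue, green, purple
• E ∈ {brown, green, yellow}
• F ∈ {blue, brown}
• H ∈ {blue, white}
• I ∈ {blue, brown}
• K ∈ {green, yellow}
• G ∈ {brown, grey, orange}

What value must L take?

F and I between them cover only {blue, brown} — a naked pair. Remove those values from E, G, H, J, L.
H's domain is down to {white}, so H = white.
E and K between them cover only {green, yellow} — a naked pair. Remove those values from J.
J's domain is down to {purple}, so J = purple. Strike purple from L.
So L = red.

red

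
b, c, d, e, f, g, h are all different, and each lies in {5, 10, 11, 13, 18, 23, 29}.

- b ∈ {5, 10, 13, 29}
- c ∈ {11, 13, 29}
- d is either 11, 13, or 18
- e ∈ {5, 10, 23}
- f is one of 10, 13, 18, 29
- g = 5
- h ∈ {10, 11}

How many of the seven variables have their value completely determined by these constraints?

2

g's domain is down to {5}, so g = 5. Remove 5 from b, e.
The 6 still-open variables draw from only 6 values {10, 11, 13, 18, 23, 29}, so each is used; only e can be 23, hence e = 23.
Determined: e=23, g=5. The other variables each still have more than one consistent value. That makes 2.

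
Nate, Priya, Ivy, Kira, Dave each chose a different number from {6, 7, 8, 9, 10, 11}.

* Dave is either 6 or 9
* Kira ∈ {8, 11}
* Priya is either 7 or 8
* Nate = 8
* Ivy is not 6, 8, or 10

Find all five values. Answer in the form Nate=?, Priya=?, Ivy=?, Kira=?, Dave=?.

Nate=8, Priya=7, Ivy=9, Kira=11, Dave=6

Nate has just one choice, so Nate = 8. Strike 8 from Priya, Kira.
Priya's domain is down to {7}, so Priya = 7. Remove 7 from Ivy.
Kira's domain is down to {11}, so Kira = 11. Strike 11 from Ivy.
Ivy's domain is down to {9}, so Ivy = 9. Remove 9 from Dave.
Dave has just one choice, so Dave = 6.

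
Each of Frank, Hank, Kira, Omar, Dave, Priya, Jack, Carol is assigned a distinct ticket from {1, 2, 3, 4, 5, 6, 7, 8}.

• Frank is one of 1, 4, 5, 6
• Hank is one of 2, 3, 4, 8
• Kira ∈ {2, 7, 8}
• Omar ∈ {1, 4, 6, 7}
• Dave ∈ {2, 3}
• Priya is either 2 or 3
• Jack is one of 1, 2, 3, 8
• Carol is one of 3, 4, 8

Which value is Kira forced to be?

7

The 8 variables together cover exactly {1, 2, 3, 4, 5, 6, 7, 8} — 8 values for 8 variables — and 5 appears only in Frank's list, so Frank = 5.
The 7 still-open variables together cover exactly {1, 2, 3, 4, 6, 7, 8} — 7 values for 7 variables — and 6 appears only in Omar's list, so Omar = 6.
The 6 still-open variables together cover exactly {1, 2, 3, 4, 7, 8} — 6 values for 6 variables — and 1 appears only in Jack's list, so Jack = 1.
The 5 still-open variables together cover exactly {2, 3, 4, 7, 8} — 5 values for 5 variables — and 7 appears only in Kira's list, so Kira = 7.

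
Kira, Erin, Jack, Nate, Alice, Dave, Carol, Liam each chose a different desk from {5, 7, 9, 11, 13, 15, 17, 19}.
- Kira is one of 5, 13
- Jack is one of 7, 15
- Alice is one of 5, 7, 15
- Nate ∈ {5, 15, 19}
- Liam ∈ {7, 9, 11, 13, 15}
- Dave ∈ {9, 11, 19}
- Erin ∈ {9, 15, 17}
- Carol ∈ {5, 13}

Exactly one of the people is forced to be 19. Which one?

The 8 variables together cover exactly {5, 7, 9, 11, 13, 15, 17, 19} — 8 values for 8 variables — and 17 appears only in Erin's list, so Erin = 17.
Kira and Carol between them cover only {5, 13} — a naked pair. Remove those values from Nate, Alice, Liam.
Jack and Alice share exactly the 2 values {7, 15}; by pigeonhole those values go to them, so strike 7, 15 from Nate, Liam.
So 19 goes to Nate.

Nate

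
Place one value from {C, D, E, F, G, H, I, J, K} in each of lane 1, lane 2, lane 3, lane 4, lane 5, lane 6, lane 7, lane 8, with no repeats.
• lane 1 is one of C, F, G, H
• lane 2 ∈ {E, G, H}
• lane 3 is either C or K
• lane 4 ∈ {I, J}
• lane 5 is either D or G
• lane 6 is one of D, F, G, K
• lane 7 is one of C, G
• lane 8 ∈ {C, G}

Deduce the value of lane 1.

H

lane 7 and lane 8 between them cover only {C, G} — a naked pair. Remove those values from lane 1, lane 2, lane 3, lane 5, lane 6.
lane 3's domain is down to {K}, so lane 3 = K. Eliminate K elsewhere: lane 6.
lane 5 has just one choice, so lane 5 = D. Remove D from lane 6.
lane 6 must be F (only option left). So lane 1 can't be F.
So lane 1 = H.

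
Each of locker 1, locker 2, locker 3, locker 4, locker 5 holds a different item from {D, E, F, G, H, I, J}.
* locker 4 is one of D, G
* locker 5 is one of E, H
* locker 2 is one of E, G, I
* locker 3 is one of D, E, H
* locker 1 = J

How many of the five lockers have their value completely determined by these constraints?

locker 1 has just one choice, so locker 1 = J.
Determined: locker 1=J. The other lockers each still have more than one consistent value. That makes 1.

1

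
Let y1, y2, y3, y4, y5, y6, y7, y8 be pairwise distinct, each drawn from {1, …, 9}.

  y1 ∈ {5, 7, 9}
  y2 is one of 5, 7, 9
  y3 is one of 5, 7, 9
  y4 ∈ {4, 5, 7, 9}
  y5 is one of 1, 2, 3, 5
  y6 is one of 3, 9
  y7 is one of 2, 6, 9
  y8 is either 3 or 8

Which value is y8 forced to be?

y1, y2, y3 between them cover only {5, 7, 9} — a naked triple. Remove those values from y4, y5, y6, y7.
y4's domain is down to {4}, so y4 = 4.
y6's domain is down to {3}, so y6 = 3. Eliminate 3 elsewhere: y5, y8.
So y8 = 8.

8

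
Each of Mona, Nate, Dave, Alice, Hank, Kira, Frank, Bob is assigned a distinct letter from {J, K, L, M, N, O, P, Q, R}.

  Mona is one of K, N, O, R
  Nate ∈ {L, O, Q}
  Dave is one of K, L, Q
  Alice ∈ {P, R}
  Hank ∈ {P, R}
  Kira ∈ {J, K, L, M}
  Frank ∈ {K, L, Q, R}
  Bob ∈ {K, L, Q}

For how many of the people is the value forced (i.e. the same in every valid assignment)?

Alice and Hank between them cover only {P, R} — a naked pair. Remove those values from Mona, Frank.
The 3 variables Dave, Frank, Bob are confined to {K, L, Q}, which locks those values in; drop them from Mona, Nate, Kira.
That leaves Nate = O. Eliminate O elsewhere: Mona.
Mona's domain is down to {N}, so Mona = N.
Determined: Mona=N, Nate=O. The other people each still have more than one consistent value. That makes 2.

2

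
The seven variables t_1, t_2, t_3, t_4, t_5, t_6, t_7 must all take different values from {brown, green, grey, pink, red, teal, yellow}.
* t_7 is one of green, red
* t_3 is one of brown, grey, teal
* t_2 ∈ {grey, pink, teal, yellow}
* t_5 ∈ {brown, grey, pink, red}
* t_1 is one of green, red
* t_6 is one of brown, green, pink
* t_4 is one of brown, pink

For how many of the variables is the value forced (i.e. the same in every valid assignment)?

The 7 variables draw from only 7 values {brown, green, grey, pink, red, teal, yellow}, so each is used; only t_2 can be yellow, hence t_2 = yellow.
The 6 still-open variables draw from only 6 values {brown, green, grey, pink, red, teal}, so each is used; only t_3 can be teal, hence t_3 = teal.
Among the 5 still-open variables, grey fits only t_5 (and all 5 values in {brown, green, grey, pink, red} must be used), so t_5 = grey.
t_1 and t_7 share exactly the 2 values {green, red}; by pigeonhole those values go to them, so strike green, red from t_6.
Determined: t_2=yellow, t_3=teal, t_5=grey. The other variables each still have more than one consistent value. That makes 3.

3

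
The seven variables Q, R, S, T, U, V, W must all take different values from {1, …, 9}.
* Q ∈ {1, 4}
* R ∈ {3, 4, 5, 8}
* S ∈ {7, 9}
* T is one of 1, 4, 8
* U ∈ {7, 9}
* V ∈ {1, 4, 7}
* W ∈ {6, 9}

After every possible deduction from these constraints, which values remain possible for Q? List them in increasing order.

S and U between them cover only {7, 9} — a naked pair. Remove those values from V, W.
W has just one choice, so W = 6.
The 2 variables Q and V are confined to {1, 4}, which locks those values in; drop them from R, T.
T must be 8 (only option left). So R can't be 8.
No further eliminations apply; Q can still be any of 1, 4.

1, 4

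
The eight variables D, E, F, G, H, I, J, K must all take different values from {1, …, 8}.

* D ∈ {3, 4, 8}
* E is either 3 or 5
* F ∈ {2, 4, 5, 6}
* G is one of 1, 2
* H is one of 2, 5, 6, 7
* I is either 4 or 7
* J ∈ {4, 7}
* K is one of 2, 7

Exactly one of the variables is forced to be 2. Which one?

The 8 variables together cover exactly {1, 2, 3, 4, 5, 6, 7, 8} — 8 values for 8 variables — and 1 appears only in G's list, so G = 1.
The 7 still-open variables draw from only 7 values {2, 3, 4, 5, 6, 7, 8}, so each is used; only D can be 8, hence D = 8.
The 6 still-open variables draw from only 6 values {2, 3, 4, 5, 6, 7}, so each is used; only E can be 3, hence E = 3.
I and J share exactly the 2 values {4, 7}; by pigeonhole those values go to them, so strike 4, 7 from F, H, K.

K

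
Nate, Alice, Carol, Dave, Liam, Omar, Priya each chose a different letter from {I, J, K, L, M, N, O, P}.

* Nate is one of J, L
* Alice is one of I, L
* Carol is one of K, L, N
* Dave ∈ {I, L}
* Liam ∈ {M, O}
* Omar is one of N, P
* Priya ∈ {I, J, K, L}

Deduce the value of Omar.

The 2 variables Alice and Dave are confined to {I, L}, which locks those values in; drop them from Nate, Carol, Priya.
Nate has just one choice, so Nate = J. Strike J from Priya.
Priya's domain is down to {K}, so Priya = K. So Carol can't be K.
Carol must be N (only option left). Remove N from Omar.
So Omar = P.

P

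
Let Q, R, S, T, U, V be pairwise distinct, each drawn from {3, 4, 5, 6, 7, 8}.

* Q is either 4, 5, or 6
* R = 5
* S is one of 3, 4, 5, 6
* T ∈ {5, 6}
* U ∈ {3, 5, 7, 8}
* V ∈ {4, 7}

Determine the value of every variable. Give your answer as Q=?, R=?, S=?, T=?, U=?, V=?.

R must be 5 (only option left). So Q, S, T, U can't be 5.
T must be 6 (only option left). Eliminate 6 elsewhere: Q, S.
Q must be 4 (only option left). Strike 4 from S, V.
S must be 3 (only option left). Eliminate 3 elsewhere: U.
That leaves V = 7. So U can't be 7.
That leaves U = 8.

Q=4, R=5, S=3, T=6, U=8, V=7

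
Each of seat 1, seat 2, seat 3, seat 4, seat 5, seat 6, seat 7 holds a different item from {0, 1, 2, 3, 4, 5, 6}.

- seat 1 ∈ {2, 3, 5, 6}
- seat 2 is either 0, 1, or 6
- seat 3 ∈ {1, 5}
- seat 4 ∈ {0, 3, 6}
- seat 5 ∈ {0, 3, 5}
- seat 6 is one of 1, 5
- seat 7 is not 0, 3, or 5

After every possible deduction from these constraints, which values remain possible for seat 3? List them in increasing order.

Among the 7 variables, 4 fits only seat 7 (and all 7 values in {0, 1, 2, 3, 4, 5, 6} must be used), so seat 7 = 4.
Among the 6 still-open variables, 2 fits only seat 1 (and all 6 values in {0, 1, 2, 3, 5, 6} must be used), so seat 1 = 2.
The 2 variables seat 3 and seat 6 are confined to {1, 5}, which locks those values in; drop them from seat 2, seat 5.
No further eliminations apply; seat 3 can still be any of 1, 5.

1, 5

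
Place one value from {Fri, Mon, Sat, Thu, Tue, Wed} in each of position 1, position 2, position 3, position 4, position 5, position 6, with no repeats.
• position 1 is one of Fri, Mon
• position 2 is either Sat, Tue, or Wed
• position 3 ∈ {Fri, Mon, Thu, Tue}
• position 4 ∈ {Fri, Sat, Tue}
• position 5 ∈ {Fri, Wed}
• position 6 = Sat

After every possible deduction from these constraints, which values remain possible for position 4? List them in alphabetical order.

Fri, Tue

position 6 has just one choice, so position 6 = Sat. Strike Sat from position 2, position 4.
The 5 still-open variables draw from only 5 values {Fri, Mon, Thu, Tue, Wed}, so each is used; only position 3 can be Thu, hence position 3 = Thu.
Among the 4 still-open variables, Mon fits only position 1 (and all 4 values in {Fri, Mon, Tue, Wed} must be used), so position 1 = Mon.
No further eliminations apply; position 4 can still be any of Fri, Tue.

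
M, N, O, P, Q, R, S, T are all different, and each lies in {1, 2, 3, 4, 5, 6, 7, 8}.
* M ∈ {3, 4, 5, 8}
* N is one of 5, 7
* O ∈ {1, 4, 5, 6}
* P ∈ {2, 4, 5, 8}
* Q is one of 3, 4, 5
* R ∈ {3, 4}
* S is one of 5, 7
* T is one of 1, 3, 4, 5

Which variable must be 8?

Among the 8 variables, 2 fits only P (and all 8 values in {1, 2, 3, 4, 5, 6, 7, 8} must be used), so P = 2.
Among the 7 still-open variables, 6 fits only O (and all 7 values in {1, 3, 4, 5, 6, 7, 8} must be used), so O = 6.
The 6 still-open variables together cover exactly {1, 3, 4, 5, 7, 8} — 6 values for 6 variables — and 1 appears only in T's list, so T = 1.
Among the 5 still-open variables, 8 fits only M (and all 5 values in {3, 4, 5, 7, 8} must be used), so M = 8.

M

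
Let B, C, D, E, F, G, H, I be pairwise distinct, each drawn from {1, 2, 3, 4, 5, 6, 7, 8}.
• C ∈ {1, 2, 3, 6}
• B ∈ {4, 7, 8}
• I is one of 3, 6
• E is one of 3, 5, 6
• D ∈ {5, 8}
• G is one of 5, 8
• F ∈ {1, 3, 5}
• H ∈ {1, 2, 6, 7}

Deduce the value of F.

The 8 variables together cover exactly {1, 2, 3, 4, 5, 6, 7, 8} — 8 values for 8 variables — and 4 appears only in B's list, so B = 4.
Among the 7 still-open variables, 7 fits only H (and all 7 values in {1, 2, 3, 5, 6, 7, 8} must be used), so H = 7.
The 6 still-open variables draw from only 6 values {1, 2, 3, 5, 6, 8}, so each is used; only C can be 2, hence C = 2.
Among the 5 still-open variables, 1 fits only F (and all 5 values in {1, 3, 5, 6, 8} must be used), so F = 1.

1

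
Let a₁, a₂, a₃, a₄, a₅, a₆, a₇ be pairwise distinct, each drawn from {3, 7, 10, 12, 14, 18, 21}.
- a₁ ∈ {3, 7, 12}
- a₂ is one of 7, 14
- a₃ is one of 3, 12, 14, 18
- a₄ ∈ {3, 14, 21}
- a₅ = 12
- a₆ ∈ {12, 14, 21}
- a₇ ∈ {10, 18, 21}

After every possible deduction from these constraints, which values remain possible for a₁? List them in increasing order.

3, 7

a₅ must be 12 (only option left). Strike 12 from a₁, a₃, a₆.
The 6 still-open variables draw from only 6 values {3, 7, 10, 14, 18, 21}, so each is used; only a₇ can be 10, hence a₇ = 10.
The 5 still-open variables together cover exactly {3, 7, 14, 18, 21} — 5 values for 5 variables — and 18 appears only in a₃'s list, so a₃ = 18.
No further eliminations apply; a₁ can still be any of 3, 7.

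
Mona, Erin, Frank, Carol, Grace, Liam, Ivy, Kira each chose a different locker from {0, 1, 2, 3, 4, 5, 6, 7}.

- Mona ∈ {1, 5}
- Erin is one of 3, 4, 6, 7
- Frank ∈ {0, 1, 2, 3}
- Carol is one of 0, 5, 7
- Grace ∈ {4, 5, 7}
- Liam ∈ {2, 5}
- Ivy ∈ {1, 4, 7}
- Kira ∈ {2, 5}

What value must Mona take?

The 8 variables draw from only 8 values {0, 1, 2, 3, 4, 5, 6, 7}, so each is used; only Erin can be 6, hence Erin = 6.
Among the 7 still-open variables, 3 fits only Frank (and all 7 values in {0, 1, 2, 3, 4, 5, 7} must be used), so Frank = 3.
Among the 6 still-open variables, 0 fits only Carol (and all 6 values in {0, 1, 2, 4, 5, 7} must be used), so Carol = 0.
Liam and Kira share exactly the 2 values {2, 5}; by pigeonhole those values go to them, so strike 2, 5 from Mona, Grace.
So Mona = 1.

1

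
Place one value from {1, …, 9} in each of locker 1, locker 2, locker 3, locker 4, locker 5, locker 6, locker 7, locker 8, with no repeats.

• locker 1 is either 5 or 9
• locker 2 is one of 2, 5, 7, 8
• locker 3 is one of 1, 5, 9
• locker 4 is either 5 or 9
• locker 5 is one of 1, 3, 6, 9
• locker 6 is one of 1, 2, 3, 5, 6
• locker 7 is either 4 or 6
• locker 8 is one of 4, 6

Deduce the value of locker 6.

2

locker 1 and locker 4 share exactly the 2 values {5, 9}; by pigeonhole those values go to them, so strike 5, 9 from locker 2, locker 3, locker 5, locker 6.
locker 3 has just one choice, so locker 3 = 1. Remove 1 from locker 5, locker 6.
The 2 variables locker 7 and locker 8 are confined to {4, 6}, which locks those values in; drop them from locker 5, locker 6.
That leaves locker 5 = 3. So locker 6 can't be 3.
So locker 6 = 2.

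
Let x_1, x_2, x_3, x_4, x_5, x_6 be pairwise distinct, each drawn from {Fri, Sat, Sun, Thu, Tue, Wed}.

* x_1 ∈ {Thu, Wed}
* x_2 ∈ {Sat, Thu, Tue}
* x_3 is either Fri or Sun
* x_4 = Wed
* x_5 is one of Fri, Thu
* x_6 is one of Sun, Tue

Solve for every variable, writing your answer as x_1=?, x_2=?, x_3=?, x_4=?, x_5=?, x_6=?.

x_4's domain is down to {Wed}, so x_4 = Wed. Eliminate Wed elsewhere: x_1.
That leaves x_1 = Thu. So x_2, x_5 can't be Thu.
x_5 must be Fri (only option left). Eliminate Fri elsewhere: x_3.
That leaves x_3 = Sun. Strike Sun from x_6.
x_6's domain is down to {Tue}, so x_6 = Tue. Eliminate Tue elsewhere: x_2.
That leaves x_2 = Sat.

x_1=Thu, x_2=Sat, x_3=Sun, x_4=Wed, x_5=Fri, x_6=Tue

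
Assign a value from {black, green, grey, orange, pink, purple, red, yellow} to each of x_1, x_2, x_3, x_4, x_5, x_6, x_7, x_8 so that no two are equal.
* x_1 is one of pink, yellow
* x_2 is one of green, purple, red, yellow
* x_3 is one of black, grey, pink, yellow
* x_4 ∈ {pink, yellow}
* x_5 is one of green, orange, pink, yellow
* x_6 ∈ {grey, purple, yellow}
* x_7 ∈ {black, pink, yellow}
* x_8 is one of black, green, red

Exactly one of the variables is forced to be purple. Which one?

The 8 variables draw from only 8 values {black, green, grey, orange, pink, purple, red, yellow}, so each is used; only x_5 can be orange, hence x_5 = orange.
The 2 variables x_1 and x_4 are confined to {pink, yellow}, which locks those values in; drop them from x_2, x_3, x_6, x_7.
x_7 has just one choice, so x_7 = black. Remove black from x_3, x_8.
That leaves x_3 = grey. Strike grey from x_6.
So purple goes to x_6.

x_6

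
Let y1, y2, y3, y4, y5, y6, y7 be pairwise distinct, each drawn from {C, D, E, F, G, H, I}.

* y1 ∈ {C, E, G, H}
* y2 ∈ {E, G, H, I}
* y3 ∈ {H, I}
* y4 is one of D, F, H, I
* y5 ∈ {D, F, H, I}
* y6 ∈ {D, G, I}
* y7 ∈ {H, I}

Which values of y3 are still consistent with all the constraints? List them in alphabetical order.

H, I

Among the 7 variables, C fits only y1 (and all 7 values in {C, D, E, F, G, H, I} must be used), so y1 = C.
The 6 still-open variables together cover exactly {D, E, F, G, H, I} — 6 values for 6 variables — and E appears only in y2's list, so y2 = E.
The 5 still-open variables draw from only 5 values {D, F, G, H, I}, so each is used; only y6 can be G, hence y6 = G.
y3 and y7 between them cover only {H, I} — a naked pair. Remove those values from y4, y5.
No further eliminations apply; y3 can still be any of H, I.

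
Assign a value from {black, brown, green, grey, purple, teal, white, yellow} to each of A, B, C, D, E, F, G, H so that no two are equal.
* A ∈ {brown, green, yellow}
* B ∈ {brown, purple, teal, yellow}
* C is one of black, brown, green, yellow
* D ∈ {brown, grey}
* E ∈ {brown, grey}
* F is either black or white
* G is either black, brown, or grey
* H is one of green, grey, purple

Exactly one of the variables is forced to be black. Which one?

The 8 variables together cover exactly {black, brown, green, grey, purple, teal, white, yellow} — 8 values for 8 variables — and teal appears only in B's list, so B = teal.
The 7 still-open variables together cover exactly {black, brown, green, grey, purple, white, yellow} — 7 values for 7 variables — and purple appears only in H's list, so H = purple.
The 6 still-open variables draw from only 6 values {black, brown, green, grey, white, yellow}, so each is used; only F can be white, hence F = white.
D and E share exactly the 2 values {brown, grey}; by pigeonhole those values go to them, so strike brown, grey from A, C, G.
So black goes to G.

G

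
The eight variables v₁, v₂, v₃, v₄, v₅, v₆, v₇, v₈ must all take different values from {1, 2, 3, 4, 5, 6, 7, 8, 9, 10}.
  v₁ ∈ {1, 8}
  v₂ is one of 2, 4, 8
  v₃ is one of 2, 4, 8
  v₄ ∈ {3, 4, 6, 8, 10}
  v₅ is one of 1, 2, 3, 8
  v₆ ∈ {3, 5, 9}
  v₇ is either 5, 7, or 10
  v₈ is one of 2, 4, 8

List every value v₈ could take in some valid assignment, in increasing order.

2, 4, 8

The 3 variables v₂, v₃, v₈ are confined to {2, 4, 8}, which locks those values in; drop them from v₁, v₄, v₅.
v₁ must be 1 (only option left). Strike 1 from v₅.
v₅ has just one choice, so v₅ = 3. So v₄, v₆ can't be 3.
No further eliminations apply; v₈ can still be any of 2, 4, 8.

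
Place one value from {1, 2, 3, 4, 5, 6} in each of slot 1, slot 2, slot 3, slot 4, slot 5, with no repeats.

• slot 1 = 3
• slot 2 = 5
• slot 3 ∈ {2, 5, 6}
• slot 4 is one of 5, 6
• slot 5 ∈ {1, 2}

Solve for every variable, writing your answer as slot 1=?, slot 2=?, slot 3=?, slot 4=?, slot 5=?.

slot 1=3, slot 2=5, slot 3=2, slot 4=6, slot 5=1

slot 1 has just one choice, so slot 1 = 3.
slot 2's domain is down to {5}, so slot 2 = 5. Remove 5 from slot 3, slot 4.
That leaves slot 4 = 6. Eliminate 6 elsewhere: slot 3.
slot 3's domain is down to {2}, so slot 3 = 2. Remove 2 from slot 5.
That leaves slot 5 = 1.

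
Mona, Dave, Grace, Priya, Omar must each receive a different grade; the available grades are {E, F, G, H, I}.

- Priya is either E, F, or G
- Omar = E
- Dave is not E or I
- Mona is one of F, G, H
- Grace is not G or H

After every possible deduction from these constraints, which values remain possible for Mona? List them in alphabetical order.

Omar's domain is down to {E}, so Omar = E. So Grace, Priya can't be E.
The 4 still-open variables draw from only 4 values {F, G, H, I}, so each is used; only Grace can be I, hence Grace = I.
No further eliminations apply; Mona can still be any of F, G, H.

F, G, H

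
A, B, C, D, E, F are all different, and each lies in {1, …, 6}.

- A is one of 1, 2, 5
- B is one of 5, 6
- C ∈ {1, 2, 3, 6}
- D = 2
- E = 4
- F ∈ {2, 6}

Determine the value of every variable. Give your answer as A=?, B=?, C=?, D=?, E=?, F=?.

D must be 2 (only option left). Remove 2 from A, C, F.
That leaves E = 4.
F must be 6 (only option left). Eliminate 6 elsewhere: B, C.
B must be 5 (only option left). So A can't be 5.
That leaves A = 1. Eliminate 1 elsewhere: C.
C has just one choice, so C = 3.

A=1, B=5, C=3, D=2, E=4, F=6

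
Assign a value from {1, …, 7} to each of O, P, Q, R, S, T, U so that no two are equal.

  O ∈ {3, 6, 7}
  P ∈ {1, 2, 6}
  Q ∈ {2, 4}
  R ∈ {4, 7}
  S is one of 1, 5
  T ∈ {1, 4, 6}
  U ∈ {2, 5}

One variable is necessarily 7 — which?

Among the 7 variables, 3 fits only O (and all 7 values in {1, 2, 3, 4, 5, 6, 7} must be used), so O = 3.
The 6 still-open variables together cover exactly {1, 2, 4, 5, 6, 7} — 6 values for 6 variables — and 7 appears only in R's list, so R = 7.

R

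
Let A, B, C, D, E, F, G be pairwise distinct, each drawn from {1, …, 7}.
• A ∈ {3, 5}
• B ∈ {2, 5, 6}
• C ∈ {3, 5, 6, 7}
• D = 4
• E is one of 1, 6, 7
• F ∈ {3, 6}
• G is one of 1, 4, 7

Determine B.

2

D must be 4 (only option left). Eliminate 4 elsewhere: G.
Among the 6 still-open variables, 2 fits only B (and all 6 values in {1, 2, 3, 5, 6, 7} must be used), so B = 2.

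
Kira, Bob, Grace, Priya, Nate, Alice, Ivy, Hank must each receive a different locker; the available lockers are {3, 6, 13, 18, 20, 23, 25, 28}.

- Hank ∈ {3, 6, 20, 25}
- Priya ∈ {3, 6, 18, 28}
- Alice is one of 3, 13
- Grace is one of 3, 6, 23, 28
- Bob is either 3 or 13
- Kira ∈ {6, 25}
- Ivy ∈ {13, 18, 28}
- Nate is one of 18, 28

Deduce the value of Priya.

6

Among the 8 variables, 20 fits only Hank (and all 8 values in {3, 6, 13, 18, 20, 23, 25, 28} must be used), so Hank = 20.
The 7 still-open variables draw from only 7 values {3, 6, 13, 18, 23, 25, 28}, so each is used; only Grace can be 23, hence Grace = 23.
Among the 6 still-open variables, 25 fits only Kira (and all 6 values in {3, 6, 13, 18, 25, 28} must be used), so Kira = 25.
The 5 still-open variables together cover exactly {3, 6, 13, 18, 28} — 5 values for 5 variables — and 6 appears only in Priya's list, so Priya = 6.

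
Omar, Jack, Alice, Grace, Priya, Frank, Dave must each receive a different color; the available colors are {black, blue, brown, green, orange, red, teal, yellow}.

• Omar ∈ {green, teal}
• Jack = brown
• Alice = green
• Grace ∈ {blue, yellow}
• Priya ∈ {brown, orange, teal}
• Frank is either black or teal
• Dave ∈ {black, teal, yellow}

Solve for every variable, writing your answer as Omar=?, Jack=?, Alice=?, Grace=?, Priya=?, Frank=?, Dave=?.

Jack's domain is down to {brown}, so Jack = brown. Strike brown from Priya.
That leaves Alice = green. So Omar can't be green.
Omar must be teal (only option left). Eliminate teal elsewhere: Priya, Frank, Dave.
That leaves Priya = orange.
That leaves Frank = black. So Dave can't be black.
Dave must be yellow (only option left). Strike yellow from Grace.
Grace's domain is down to {blue}, so Grace = blue.

Omar=teal, Jack=brown, Alice=green, Grace=blue, Priya=orange, Frank=black, Dave=yellow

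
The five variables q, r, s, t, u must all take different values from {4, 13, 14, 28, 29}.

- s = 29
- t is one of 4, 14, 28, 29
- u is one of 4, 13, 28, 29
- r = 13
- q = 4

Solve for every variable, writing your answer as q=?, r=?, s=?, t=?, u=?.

q=4, r=13, s=29, t=14, u=28

q has just one choice, so q = 4. Eliminate 4 elsewhere: t, u.
r's domain is down to {13}, so r = 13. So u can't be 13.
s's domain is down to {29}, so s = 29. Remove 29 from t, u.
That leaves u = 28. Strike 28 from t.
t's domain is down to {14}, so t = 14.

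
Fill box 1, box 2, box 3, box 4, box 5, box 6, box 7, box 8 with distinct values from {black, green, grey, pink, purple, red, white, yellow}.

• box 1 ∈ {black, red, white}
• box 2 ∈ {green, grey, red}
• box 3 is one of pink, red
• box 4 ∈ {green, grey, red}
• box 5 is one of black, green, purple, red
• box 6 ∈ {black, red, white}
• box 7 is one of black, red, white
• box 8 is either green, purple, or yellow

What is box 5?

Among the 8 variables, pink fits only box 3 (and all 8 values in {black, green, grey, pink, purple, red, white, yellow} must be used), so box 3 = pink.
Among the 7 still-open variables, yellow fits only box 8 (and all 7 values in {black, green, grey, purple, red, white, yellow} must be used), so box 8 = yellow.
The 6 still-open variables together cover exactly {black, green, grey, purple, red, white} — 6 values for 6 variables — and purple appears only in box 5's list, so box 5 = purple.

purple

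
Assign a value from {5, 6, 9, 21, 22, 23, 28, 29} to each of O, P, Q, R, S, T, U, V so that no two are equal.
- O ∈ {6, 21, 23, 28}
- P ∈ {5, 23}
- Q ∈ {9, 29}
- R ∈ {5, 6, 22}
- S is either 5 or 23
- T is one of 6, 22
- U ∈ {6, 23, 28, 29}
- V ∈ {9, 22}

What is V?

The 8 variables draw from only 8 values {5, 6, 9, 21, 22, 23, 28, 29}, so each is used; only O can be 21, hence O = 21.
Among the 7 still-open variables, 28 fits only U (and all 7 values in {5, 6, 9, 22, 23, 28, 29} must be used), so U = 28.
The 6 still-open variables together cover exactly {5, 6, 9, 22, 23, 29} — 6 values for 6 variables — and 29 appears only in Q's list, so Q = 29.
The 5 still-open variables draw from only 5 values {5, 6, 9, 22, 23}, so each is used; only V can be 9, hence V = 9.

9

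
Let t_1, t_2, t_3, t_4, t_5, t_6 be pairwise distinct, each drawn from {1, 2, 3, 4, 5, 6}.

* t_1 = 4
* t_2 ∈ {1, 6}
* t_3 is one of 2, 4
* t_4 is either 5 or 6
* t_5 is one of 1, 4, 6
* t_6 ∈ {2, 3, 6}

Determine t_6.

3

t_1 has just one choice, so t_1 = 4. Strike 4 from t_3, t_5.
That leaves t_3 = 2. Remove 2 from t_6.
Among the 4 still-open variables, 3 fits only t_6 (and all 4 values in {1, 3, 5, 6} must be used), so t_6 = 3.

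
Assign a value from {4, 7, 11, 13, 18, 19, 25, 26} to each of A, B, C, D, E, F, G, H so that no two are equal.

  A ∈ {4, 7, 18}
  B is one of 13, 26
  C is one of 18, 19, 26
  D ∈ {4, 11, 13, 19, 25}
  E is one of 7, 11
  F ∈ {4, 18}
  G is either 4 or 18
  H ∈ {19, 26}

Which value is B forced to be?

Among the 8 variables, 25 fits only D (and all 8 values in {4, 7, 11, 13, 18, 19, 25, 26} must be used), so D = 25.
Among the 7 still-open variables, 11 fits only E (and all 7 values in {4, 7, 11, 13, 18, 19, 26} must be used), so E = 11.
The 6 still-open variables together cover exactly {4, 7, 13, 18, 19, 26} — 6 values for 6 variables — and 7 appears only in A's list, so A = 7.
The 5 still-open variables together cover exactly {4, 13, 18, 19, 26} — 5 values for 5 variables — and 13 appears only in B's list, so B = 13.

13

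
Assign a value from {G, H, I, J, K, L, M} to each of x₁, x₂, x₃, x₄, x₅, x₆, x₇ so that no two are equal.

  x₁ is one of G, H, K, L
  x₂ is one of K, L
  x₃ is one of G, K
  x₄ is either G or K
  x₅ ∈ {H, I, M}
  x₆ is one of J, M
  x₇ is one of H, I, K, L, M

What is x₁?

The 7 variables together cover exactly {G, H, I, J, K, L, M} — 7 values for 7 variables — and J appears only in x₆'s list, so x₆ = J.
x₃ and x₄ share exactly the 2 values {G, K}; by pigeonhole those values go to them, so strike G, K from x₁, x₂, x₇.
x₂'s domain is down to {L}, so x₂ = L. Strike L from x₁, x₇.
So x₁ = H.

H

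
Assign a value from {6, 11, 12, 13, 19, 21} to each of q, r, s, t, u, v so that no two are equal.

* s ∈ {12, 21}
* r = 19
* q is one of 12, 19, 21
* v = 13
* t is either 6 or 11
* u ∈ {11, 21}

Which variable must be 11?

u

r has just one choice, so r = 19. Eliminate 19 elsewhere: q.
v's domain is down to {13}, so v = 13.
The 4 still-open variables draw from only 4 values {6, 11, 12, 21}, so each is used; only t can be 6, hence t = 6.
The 3 still-open variables together cover exactly {11, 12, 21} — 3 values for 3 variables — and 11 appears only in u's list, so u = 11.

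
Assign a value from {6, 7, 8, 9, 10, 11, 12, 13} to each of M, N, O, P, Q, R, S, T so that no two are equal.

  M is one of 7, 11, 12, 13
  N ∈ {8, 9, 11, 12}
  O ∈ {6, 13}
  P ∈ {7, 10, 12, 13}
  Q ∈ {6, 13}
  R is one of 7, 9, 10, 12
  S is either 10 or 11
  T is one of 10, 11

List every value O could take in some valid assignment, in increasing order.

6, 13

The 8 variables draw from only 8 values {6, 7, 8, 9, 10, 11, 12, 13}, so each is used; only N can be 8, hence N = 8.
The 7 still-open variables draw from only 7 values {6, 7, 9, 10, 11, 12, 13}, so each is used; only R can be 9, hence R = 9.
O and Q between them cover only {6, 13} — a naked pair. Remove those values from M, P.
The 2 variables S and T are confined to {10, 11}, which locks those values in; drop them from M, P.
No further eliminations apply; O can still be any of 6, 13.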